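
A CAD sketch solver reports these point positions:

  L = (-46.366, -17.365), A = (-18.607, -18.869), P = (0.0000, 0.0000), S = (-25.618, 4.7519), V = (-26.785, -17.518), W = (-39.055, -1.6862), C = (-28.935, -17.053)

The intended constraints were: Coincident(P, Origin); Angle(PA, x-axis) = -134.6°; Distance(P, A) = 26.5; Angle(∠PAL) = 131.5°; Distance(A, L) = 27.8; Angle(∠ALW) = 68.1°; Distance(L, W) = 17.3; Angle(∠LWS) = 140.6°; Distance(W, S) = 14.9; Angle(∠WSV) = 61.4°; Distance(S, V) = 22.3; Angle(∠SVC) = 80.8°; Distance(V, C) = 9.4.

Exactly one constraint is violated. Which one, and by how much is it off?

Distance(V, C) = 9.4 — off by 7.20.

P = (0.00, 0.00) ✓; PA at -134.6° ✓; |PA| = 26.50 ✓; ∠PAL = 131.5° ✓; |AL| = 27.80 ✓; ∠ALW = 68.10° ✓; |LW| = 17.30 ✓; ∠LWS = 140.6° ✓; |WS| = 14.90 ✓; ∠WSV = 61.40° ✓; |SV| = 22.30 ✓; ∠SVC = 80.80° ✓; |VC| = 2.200 ✗.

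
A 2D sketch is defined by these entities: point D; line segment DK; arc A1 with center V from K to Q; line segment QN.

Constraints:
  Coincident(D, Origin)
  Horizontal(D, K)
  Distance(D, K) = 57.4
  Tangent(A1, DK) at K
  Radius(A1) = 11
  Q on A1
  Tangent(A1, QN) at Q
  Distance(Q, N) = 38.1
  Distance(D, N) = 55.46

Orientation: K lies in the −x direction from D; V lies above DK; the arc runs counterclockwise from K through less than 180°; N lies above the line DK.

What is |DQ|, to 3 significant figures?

47.6

Checks: |VQ| = 11.00 ✓; ∠(VQ, QN) = 90.00° ✓; |QN| = 38.10 ✓; |DN| = 55.46 ✓.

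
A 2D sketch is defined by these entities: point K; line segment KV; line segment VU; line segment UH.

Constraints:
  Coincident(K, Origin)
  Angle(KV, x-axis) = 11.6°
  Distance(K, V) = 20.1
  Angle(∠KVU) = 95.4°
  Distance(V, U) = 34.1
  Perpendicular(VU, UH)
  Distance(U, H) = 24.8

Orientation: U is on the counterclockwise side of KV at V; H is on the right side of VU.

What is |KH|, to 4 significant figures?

57.48

∠KVU = 95.4°, so VU runs at 11.6° + (180° − 95.4°) = 96.20° from the x-axis; with |VU| = 34.1, U = V + 34.1·(cos 96.20°, sin 96.20°) = (16.01, 37.94). VU is perpendicular to UH; with |UH| = 24.8 on the right of VU, H = U + 24.8·(0.9942, 0.1080) = (40.66, 40.62). Then |KH| = |H − K| = 57.48.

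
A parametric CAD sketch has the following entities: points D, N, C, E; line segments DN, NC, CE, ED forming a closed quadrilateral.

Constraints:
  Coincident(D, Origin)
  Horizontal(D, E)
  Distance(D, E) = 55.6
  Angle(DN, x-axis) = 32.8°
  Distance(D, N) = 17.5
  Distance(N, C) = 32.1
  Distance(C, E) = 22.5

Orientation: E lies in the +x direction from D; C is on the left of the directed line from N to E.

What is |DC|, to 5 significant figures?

49.268

D is at the origin; DE is horizontal with |DE| = 55.6 and E in +x, so E = (55.6, 0). DN runs at 32.8° with |DN| = 17.5, so N = (14.710, 9.4799). C is determined by |NC| = 32.1 and |CE| = 22.5 together: it lies at the intersection of circle(N, 32.1) and circle(E, 22.5). With |NE| = 41.975, the foot of the radical line on NE is 27.231 from N and the perpendicular offset is √(32.1² − 27.231²) = 16.996. Taking the left-of-NE solution: C = (45.076, 19.887).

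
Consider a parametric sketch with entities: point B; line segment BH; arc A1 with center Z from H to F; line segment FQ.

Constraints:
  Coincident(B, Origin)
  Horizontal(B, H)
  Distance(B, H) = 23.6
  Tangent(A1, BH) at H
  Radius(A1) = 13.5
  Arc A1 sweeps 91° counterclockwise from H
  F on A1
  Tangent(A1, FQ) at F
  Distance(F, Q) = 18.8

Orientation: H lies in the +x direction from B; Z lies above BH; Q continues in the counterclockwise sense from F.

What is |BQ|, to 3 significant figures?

49.1

B is at the origin; BH is horizontal with |BH| = 23.6 and H on the +x side, so H = (23.6, 0.00). Since A1 is tangent to BH there, ZH ⟂ BH, so Z = H + (0, 13.5) = (23.6, 13.5). On A1, H sits at bearing -90° from Z; a 91° counterclockwise sweep puts F at bearing 1°, so F = Z + 13.5·(cos 1°, sin 1°) = (37.1, 13.7). Since A1 is tangent to FQ there, ZF ⟂ FQ, so FQ runs along (−sin 1°, cos 1°); with |FQ| = 18.8, Q = (36.8, 32.5). Then |BQ| = |Q − B| = 49.1.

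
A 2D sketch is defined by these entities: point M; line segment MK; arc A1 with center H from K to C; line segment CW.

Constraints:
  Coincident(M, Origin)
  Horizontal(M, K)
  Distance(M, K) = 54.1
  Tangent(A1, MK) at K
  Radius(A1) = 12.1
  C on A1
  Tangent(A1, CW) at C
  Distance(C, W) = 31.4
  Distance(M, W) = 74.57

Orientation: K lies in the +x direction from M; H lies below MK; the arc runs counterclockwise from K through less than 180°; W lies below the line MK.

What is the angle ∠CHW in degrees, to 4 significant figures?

68.93°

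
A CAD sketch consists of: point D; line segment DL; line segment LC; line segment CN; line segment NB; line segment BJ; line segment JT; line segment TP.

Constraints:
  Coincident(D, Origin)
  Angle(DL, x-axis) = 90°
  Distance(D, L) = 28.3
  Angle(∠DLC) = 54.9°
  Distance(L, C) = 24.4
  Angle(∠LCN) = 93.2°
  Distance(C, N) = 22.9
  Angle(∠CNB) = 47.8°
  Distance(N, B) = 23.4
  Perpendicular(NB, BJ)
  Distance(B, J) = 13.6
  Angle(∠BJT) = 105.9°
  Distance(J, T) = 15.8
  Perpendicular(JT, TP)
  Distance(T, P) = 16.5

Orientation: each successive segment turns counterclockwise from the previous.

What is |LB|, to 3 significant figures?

11.1

∠LCN = 93.2° gives CN at -58.1° from the x-axis; with |CN| = 22.9, N = (-7.86, -5.17). ∠CNB = 47.8° gives NB at 74.1° from the x-axis; with |NB| = 23.4, B = (-1.45, 17.3). Then |LB| = |B − L| = 11.1.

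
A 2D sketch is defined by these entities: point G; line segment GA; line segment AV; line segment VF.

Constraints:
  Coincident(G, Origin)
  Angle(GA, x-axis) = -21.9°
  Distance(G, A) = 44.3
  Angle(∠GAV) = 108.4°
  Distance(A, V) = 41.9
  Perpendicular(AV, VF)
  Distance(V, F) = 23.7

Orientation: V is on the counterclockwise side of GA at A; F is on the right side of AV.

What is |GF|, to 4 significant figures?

86.28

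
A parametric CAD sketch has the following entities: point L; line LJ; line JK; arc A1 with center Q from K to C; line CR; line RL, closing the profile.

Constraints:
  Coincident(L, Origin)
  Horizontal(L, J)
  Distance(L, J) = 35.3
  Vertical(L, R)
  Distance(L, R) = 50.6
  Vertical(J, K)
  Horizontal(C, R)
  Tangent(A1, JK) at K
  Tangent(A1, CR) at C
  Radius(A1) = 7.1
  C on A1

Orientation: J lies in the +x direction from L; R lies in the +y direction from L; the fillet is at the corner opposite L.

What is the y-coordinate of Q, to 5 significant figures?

43.500

L is at the origin; L and J share the same y with |LJ| = 35.3 and J on the +x side, so J = (35.300, 0.0000). LR is vertical with |LR| = 50.6 and R on the +y side, so R = (0.0000, 50.600). The virtual corner opposite L is at (35.300, 50.600). Since A1 is tangent to JK there, QK ⟂ JK and A1 meets CR tangentially, so QC is at right angles to CR, with radius 7.1, so the center Q sits 7.1 in from both sides at Q = (28.200, 43.500). So Q.y = 43.500.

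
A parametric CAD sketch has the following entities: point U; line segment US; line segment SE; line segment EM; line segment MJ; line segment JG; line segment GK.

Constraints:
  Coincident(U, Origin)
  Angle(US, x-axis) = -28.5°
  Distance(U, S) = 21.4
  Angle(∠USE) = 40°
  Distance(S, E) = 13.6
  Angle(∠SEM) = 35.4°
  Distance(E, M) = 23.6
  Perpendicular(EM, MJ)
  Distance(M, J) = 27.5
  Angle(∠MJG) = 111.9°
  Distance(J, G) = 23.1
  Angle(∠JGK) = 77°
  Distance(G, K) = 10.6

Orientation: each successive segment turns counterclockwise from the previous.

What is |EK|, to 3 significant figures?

25.6

U is at the origin; US runs at -28.5° with length 21.4, so S = (18.8, -10.2). ∠USE = 40.0° gives SE at 112° from the x-axis; with |SE| = 13.6, E = (13.8, 2.44). ∠SEM = 35.4° gives EM at -104° from the x-axis; with |EM| = 23.6, M = (8.15, -20.5). EM ⟂ MJ, so MJ runs at -13.9°; with |MJ| = 27.5, J = (34.8, -27.1). ∠MJG = 111.9° gives JG at 54.2° from the x-axis; with |JG| = 23.1, G = (48.4, -8.34). ∠JGK = 77.0° gives GK at 157° from the x-axis; with |GK| = 10.6, K = (38.6, -4.23). Then |EK| = |K − E| = 25.6.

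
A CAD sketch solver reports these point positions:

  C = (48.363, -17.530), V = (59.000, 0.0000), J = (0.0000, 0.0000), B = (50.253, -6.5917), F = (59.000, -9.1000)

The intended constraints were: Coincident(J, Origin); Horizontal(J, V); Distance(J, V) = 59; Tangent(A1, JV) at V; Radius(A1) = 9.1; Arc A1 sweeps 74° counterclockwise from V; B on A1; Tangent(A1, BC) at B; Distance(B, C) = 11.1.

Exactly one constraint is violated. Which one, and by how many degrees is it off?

Tangent(A1, BC) at B — off by 6.20°.

J = (0.00, 0.00) ✓; J.y = 0.00, V.y = 0.00 ✓; |JV| = 59.00 ✓; ∠(FV, VJ) = 90.00° ✓; |FV| = 9.100 ✓; bearing(F→B) − bearing(F→V) = 74.00° ✓; |FB| = 9.100 ✓; ∠(FB, BC) = 83.80° ✗; |BC| = 11.10 ✓.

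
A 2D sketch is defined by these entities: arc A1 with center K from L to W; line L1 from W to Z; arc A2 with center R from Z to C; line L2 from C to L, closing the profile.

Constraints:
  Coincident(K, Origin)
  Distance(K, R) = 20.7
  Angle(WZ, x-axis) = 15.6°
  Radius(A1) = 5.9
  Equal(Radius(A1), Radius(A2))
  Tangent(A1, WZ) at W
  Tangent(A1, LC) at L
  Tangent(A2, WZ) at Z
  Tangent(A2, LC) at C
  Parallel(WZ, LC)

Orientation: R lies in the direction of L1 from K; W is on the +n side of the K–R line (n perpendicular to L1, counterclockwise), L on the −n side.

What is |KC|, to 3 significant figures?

21.5

The slot axis is L1's direction at 15.6°, so u = (cos 15.6°, sin 15.6°) = (0.963, 0.269) and n = (−sin 15.6°, cos 15.6°) = (-0.269, 0.963). K is at the origin and R lies 20.7 along u from K, so R = 20.7·u = (19.9, 5.57). Tangency of A1 to both parallel lines with radius 5.9 puts W and L at K ± 5.9·n: W = (-1.59, 5.68), L = (1.59, -5.68). Equal radii place Z and C the same way about R: Z = R + 5.9·n = (18.4, 11.2), C = R − 5.9·n = (21.5, -0.116). Then |KC| = |C − K| = 21.5.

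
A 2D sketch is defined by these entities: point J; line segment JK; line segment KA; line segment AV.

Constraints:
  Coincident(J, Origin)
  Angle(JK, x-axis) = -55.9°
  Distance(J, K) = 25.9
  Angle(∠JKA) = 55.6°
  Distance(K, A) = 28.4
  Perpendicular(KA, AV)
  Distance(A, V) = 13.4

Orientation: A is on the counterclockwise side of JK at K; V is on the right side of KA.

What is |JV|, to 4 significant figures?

37.40

∠JKA = 55.6°, so KA runs at -55.9° + (180° − 55.6°) = 68.50° from the x-axis; with |KA| = 28.4, A = K + 28.4·(cos 68.50°, sin 68.50°) = (24.93, 4.977). The perpendicularity gives AV at right angles to KA; with |AV| = 13.4 on the right of KA, V = A + 13.4·(0.9304, -0.3665) = (37.40, 0.06598). Then |JV| = |V − J| = 37.40.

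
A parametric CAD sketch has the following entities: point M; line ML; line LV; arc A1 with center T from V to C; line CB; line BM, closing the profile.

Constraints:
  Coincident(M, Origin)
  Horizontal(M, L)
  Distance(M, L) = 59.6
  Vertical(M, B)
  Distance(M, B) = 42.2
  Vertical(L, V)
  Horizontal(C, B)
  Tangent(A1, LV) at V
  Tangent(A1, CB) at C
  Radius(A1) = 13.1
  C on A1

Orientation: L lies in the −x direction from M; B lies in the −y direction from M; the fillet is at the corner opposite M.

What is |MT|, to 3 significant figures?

54.9

MB is vertical with |MB| = 42.2 and B on the −y side, so B = (0.00, -42.2). The virtual corner opposite M is at (-59.6, -42.2). Since A1 is tangent to LV there, TV ⟂ LV and A1 meets CB tangentially, so TC is at right angles to CB, with radius 13.1, so the center T sits 13.1 in from both sides at T = (-46.5, -29.1). Then |MT| = |T − M| = 54.9.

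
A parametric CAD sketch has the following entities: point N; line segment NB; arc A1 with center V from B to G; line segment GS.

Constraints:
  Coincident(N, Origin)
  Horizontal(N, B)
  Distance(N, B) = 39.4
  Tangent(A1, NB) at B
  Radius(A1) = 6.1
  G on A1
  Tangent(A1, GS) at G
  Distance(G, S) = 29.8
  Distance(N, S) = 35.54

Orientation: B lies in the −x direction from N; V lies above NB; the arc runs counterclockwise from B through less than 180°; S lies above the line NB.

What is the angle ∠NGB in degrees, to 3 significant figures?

144°

Checks: |VG| = 6.100 ✓; ∠(VG, GS) = 90.00° ✓; |GS| = 29.80 ✓; |NS| = 35.54 ✓.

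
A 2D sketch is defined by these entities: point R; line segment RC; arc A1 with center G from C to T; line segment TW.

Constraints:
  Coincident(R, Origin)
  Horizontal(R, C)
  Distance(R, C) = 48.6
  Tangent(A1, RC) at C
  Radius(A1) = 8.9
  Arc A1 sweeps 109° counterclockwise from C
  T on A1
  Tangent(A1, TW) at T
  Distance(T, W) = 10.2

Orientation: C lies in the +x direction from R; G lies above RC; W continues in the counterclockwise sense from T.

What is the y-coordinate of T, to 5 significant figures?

11.798

The tangent condition forces GC to be normal to RC, so G = C + (0, 8.9) = (48.600, 8.9000). On A1, C sits at bearing -90° from G; a 109° counterclockwise sweep puts T at bearing 19°, so T = G + 8.9·(cos 19°, sin 19°) = (57.015, 11.798). So T.y = 11.798.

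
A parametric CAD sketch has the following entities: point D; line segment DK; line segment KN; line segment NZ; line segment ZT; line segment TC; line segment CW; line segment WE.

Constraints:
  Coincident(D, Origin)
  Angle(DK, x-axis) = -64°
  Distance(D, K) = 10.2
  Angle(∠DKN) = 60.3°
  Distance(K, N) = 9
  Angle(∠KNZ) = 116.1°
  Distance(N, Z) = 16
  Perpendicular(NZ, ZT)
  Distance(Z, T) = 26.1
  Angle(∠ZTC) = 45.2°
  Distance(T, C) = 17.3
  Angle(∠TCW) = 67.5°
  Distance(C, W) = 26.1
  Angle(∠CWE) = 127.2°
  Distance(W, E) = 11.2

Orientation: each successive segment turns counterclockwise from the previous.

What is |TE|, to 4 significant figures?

27.18

∠TCW = 67.5° gives CW at 96.90° from the x-axis; with |CW| = 26.1, W = (-7.527, 20.55). ∠CWE = 127.2° gives WE at 149.7° from the x-axis; with |WE| = 11.2, E = (-17.20, 26.20). Then |TE| = |E − T| = 27.18.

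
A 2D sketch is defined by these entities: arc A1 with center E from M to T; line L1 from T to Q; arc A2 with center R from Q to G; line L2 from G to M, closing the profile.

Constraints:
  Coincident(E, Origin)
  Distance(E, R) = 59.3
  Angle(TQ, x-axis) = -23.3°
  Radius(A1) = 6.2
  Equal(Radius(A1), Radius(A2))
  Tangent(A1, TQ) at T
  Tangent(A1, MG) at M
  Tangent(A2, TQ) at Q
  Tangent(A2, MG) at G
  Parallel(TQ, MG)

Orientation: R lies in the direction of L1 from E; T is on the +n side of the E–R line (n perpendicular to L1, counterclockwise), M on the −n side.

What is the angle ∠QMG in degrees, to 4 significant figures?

11.81°

Tangency of A1 to both parallel lines with radius 6.2 puts T and M at E ± 6.2·n: T = (2.452, 5.694), M = (-2.452, -5.694). Equal radii place Q and G the same way about R: Q = R + 6.2·n = (56.92, -17.76), G = R − 6.2·n = (52.01, -29.15). Then cos ∠QMG = MQ·MG / (|MQ||MG|), giving 11.81°.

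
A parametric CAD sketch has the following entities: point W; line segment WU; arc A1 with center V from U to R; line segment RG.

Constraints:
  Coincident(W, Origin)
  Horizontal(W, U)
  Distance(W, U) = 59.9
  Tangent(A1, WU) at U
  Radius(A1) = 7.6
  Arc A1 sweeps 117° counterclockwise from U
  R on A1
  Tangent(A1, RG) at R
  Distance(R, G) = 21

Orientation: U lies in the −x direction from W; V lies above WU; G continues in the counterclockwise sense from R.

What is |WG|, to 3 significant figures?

69.4

W is at the origin; WU is horizontal with |WU| = 59.9 and U on the −x side, so U = (-59.9, 0.00). Tangency of A1 to WU means the radius VU is perpendicular to WU, so V = U + (0, 7.6) = (-59.9, 7.60). On A1, U sits at bearing -90° from V; a 117° counterclockwise sweep puts R at bearing 27°, so R = V + 7.6·(cos 27°, sin 27°) = (-53.1, 11.1). A1 meets RG tangentially, so VR is at right angles to RG, so RG runs along (−sin 27°, cos 27°); with |RG| = 21.0, G = (-62.7, 29.8). Then |WG| = |G − W| = 69.4.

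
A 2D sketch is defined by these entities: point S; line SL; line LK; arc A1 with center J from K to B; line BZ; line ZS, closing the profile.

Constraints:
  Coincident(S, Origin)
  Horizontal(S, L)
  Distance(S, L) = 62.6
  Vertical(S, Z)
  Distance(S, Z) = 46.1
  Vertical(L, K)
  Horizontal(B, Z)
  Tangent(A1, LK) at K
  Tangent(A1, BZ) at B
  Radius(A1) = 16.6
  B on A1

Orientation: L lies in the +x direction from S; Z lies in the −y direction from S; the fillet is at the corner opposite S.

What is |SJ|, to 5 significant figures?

54.647

S and Z share the same x with |SZ| = 46.1 and Z on the −y side, so Z = (0.0000, -46.100). The virtual corner opposite S is at (62.600, -46.100). Tangency of A1 to LK means the radius JK is perpendicular to LK and the tangent condition forces JB to be normal to BZ, with radius 16.6, so the center J sits 16.6 in from both sides at J = (46.000, -29.500). Then |SJ| = |J − S| = 54.647.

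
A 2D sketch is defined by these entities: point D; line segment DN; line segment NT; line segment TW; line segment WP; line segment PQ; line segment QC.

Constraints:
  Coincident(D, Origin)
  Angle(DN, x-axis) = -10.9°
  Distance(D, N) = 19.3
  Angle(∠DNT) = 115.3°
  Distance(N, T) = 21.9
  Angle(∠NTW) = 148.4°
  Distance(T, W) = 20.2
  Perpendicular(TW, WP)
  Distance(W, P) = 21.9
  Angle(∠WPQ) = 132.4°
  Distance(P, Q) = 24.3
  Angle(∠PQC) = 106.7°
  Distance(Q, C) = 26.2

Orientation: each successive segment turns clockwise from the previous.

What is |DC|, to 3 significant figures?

6.90

∠WPQ = 132.4° gives PQ at 115° from the x-axis; with |PQ| = 24.3, Q = (-12.8, -15.7). ∠PQC = 106.7° gives QC at 41.9° from the x-axis; with |QC| = 26.2, C = (6.66, 1.80). Then |DC| = |C − D| = 6.90.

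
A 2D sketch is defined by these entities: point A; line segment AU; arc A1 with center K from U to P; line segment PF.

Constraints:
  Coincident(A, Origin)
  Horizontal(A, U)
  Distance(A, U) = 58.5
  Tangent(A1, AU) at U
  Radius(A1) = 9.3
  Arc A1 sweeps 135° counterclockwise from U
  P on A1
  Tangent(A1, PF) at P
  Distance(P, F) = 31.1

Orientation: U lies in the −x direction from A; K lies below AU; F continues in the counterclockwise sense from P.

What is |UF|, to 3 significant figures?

40.9

A is at the origin; A and U share the same y with |AU| = 58.5 and U on the −x side, so U = (-58.5, 0.00). The tangent condition forces KU to be normal to AU, so K = U + (0, -9.3) = (-58.5, -9.30). On A1, U sits at bearing 90° from K; a 135° counterclockwise sweep puts P at bearing 225°, so P = K + 9.3·(cos 225°, sin 225°) = (-65.1, -15.9). Tangency of A1 to PF means the radius KP is perpendicular to PF, so PF runs along (−sin 225°, cos 225°); with |PF| = 31.1, F = (-43.1, -37.9). Then |UF| = |F − U| = 40.9.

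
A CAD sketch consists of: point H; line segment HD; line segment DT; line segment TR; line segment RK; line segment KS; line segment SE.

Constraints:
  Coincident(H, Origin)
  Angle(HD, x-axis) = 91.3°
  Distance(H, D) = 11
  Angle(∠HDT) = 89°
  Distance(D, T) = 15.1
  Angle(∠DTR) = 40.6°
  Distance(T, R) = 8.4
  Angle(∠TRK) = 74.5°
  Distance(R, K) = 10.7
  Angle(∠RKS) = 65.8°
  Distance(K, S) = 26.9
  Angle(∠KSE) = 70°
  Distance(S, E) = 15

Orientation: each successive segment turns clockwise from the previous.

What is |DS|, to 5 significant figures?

31.425

∠TRK = 74.5° gives RK at 115.40° from the x-axis; with |RK| = 10.7, K = (3.9115, 15.242). ∠RKS = 65.8° gives KS at 1.2000° from the x-axis; with |KS| = 26.9, S = (30.806, 15.805). Then |DS| = |S − D| = 31.425.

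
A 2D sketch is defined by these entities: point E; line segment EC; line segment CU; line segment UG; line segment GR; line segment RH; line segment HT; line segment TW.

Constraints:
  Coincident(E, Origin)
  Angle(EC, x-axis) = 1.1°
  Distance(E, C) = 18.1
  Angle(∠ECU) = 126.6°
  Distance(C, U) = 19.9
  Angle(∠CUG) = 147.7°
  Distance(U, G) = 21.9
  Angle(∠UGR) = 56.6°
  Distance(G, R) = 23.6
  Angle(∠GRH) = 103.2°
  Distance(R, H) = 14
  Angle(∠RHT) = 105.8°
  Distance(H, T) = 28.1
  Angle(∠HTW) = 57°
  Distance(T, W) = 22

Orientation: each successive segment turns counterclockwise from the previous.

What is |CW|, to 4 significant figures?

33.87

E is at the origin; EC runs at 1.1° with length 18.1, so C = (18.10, 0.3475). ∠ECU = 126.6° gives CU at 54.50° from the x-axis; with |CU| = 19.9, U = (29.65, 16.55). ∠CUG = 147.7° gives UG at 86.80° from the x-axis; with |UG| = 21.9, G = (30.88, 38.41). ∠UGR = 56.6° gives GR at -149.8° from the x-axis; with |GR| = 23.6, R = (10.48, 26.54). ∠GRH = 103.2° gives RH at -73.00° from the x-axis; with |RH| = 14.0, H = (14.57, 13.15). ∠RHT = 105.8° gives HT at 1.200° from the x-axis; with |HT| = 28.1, T = (42.67, 13.74). ∠HTW = 57.0° gives TW at 124.2° from the x-axis; with |TW| = 22.0, W = (30.30, 31.94). Then |CW| = |W − C| = 33.87.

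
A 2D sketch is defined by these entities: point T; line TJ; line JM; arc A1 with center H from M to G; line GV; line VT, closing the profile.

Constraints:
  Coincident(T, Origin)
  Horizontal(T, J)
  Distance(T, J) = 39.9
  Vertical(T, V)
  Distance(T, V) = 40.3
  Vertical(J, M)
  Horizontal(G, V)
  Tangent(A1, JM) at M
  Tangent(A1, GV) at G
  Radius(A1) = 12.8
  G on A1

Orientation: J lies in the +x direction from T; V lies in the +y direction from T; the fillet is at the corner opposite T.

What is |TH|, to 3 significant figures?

38.6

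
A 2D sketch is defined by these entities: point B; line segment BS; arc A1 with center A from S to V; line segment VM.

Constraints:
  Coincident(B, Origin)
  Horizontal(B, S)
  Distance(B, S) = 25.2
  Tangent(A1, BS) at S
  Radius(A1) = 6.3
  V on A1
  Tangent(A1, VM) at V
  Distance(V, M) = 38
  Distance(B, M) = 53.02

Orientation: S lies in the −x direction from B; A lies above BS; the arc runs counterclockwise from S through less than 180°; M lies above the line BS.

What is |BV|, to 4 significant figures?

20.66

B is at the origin; BS is horizontal with |BS| = 25.2 and S on the −x side, so S = (-25.20, 0.000). A1 meets BS tangentially, so AS is at right angles to BS, so A = S + (0, 6.3) = (-25.20, 6.300). Since AV ⟂ VM (tangency), |AM| = √(6.3² + 38.0²) = 38.52 regardless of where V sits on A1. So M lies on both circle(B, 53.02) and circle(A, 38.52); the above-BS intersection is M = (-28.56, 44.67). V is the foot of the tangent from M: V = (-19.10, 7.868).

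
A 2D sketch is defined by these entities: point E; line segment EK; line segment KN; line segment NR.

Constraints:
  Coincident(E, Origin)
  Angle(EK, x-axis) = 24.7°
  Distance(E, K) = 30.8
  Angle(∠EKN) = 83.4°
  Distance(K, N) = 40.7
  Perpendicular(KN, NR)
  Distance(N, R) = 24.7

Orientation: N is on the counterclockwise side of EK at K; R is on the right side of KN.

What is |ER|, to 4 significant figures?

66.62

E is at the origin; EK runs at 24.7° with length 30.8, so K = 30.8·(cos 24.7°, sin 24.7°) = (27.98, 12.87). ∠EKN = 83.4°, so KN runs at 24.7° + (180° − 83.4°) = 121.3° from the x-axis; with |KN| = 40.7, N = K + 40.7·(cos 121.3°, sin 121.3°) = (6.838, 47.65). KN ⟂ NR; with |NR| = 24.7 on the right of KN, R = N + 24.7·(0.8545, 0.5195) = (27.94, 60.48). Then |ER| = |R − E| = 66.62.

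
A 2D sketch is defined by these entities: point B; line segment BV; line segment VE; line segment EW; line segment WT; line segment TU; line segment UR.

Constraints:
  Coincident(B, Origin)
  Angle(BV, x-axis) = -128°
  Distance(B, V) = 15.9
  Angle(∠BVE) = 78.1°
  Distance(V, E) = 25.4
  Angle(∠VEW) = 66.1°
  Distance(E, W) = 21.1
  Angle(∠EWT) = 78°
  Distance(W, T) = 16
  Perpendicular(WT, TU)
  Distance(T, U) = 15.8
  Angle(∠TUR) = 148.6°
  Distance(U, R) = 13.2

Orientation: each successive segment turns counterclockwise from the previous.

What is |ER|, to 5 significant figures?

7.9841

B is at the origin; BV runs at -128.0° with length 15.9, so V = (-9.7890, -12.529). ∠BVE = 78.1° gives VE at -26.100° from the x-axis; with |VE| = 25.4, E = (13.021, -23.704). ∠VEW = 66.1° gives EW at 87.800° from the x-axis; with |EW| = 21.1, W = (13.831, -2.6194). ∠EWT = 78.0° gives WT at -170.20° from the x-axis; with |WT| = 16.0, T = (-1.9357, -5.3427). The perpendicularity gives TU at right angles to WT, so TU runs at -80.200°; with |TU| = 15.8, U = (0.75365, -20.912). ∠TUR = 148.6° gives UR at -48.800° from the x-axis; with |UR| = 13.2, R = (9.4484, -30.844). Then |ER| = |R − E| = 7.9841.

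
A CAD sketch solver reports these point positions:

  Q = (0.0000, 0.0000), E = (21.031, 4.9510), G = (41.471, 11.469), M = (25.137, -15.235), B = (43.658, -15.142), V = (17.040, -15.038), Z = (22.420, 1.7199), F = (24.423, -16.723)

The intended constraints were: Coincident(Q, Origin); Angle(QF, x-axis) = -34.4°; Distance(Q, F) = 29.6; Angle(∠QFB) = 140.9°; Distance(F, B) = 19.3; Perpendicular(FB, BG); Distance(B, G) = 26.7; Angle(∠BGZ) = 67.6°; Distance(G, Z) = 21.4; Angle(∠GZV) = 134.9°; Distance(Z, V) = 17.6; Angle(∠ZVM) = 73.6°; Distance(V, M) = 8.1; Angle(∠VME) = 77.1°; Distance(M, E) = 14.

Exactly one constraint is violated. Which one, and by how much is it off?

Distance(M, E) = 14 — off by 6.60.

Q = (0.00, 0.00) ✓; QF at -34.40° ✓; |QF| = 29.60 ✓; ∠QFB = 140.9° ✓; |FB| = 19.30 ✓; ∠(FB, BG) = 90.00° ✓; |BG| = 26.70 ✓; ∠BGZ = 67.60° ✓; |GZ| = 21.40 ✓; ∠GZV = 134.9° ✓; |ZV| = 17.60 ✓; ∠ZVM = 73.59° ✓; |VM| = 8.099 ✓; ∠VME = 77.11° ✓; |ME| = 20.60 ✗.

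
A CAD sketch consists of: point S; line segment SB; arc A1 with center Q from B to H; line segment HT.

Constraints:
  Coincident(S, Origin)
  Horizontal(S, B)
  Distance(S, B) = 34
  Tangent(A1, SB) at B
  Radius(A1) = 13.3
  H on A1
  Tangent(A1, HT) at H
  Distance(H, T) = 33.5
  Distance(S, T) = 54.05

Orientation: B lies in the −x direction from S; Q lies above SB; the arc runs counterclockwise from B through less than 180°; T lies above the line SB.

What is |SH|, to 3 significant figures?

25.5

Checks: S.y = 0.00, B.y = 0.00 ✓; ∠(QB, BS) = 90.00° ✓; |QH| = 13.30 ✓; ∠(QH, HT) = 90.00° ✓; |HT| = 33.50 ✓; |ST| = 54.05 ✓.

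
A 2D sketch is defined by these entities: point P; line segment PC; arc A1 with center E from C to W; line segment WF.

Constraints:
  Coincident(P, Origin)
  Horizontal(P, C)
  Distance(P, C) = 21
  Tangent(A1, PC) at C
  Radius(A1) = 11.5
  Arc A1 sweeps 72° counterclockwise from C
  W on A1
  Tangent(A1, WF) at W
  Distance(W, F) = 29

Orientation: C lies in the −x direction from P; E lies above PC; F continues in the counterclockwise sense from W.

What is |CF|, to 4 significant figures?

40.72

P is at the origin; P and C share the same y with |PC| = 21.0 and C on the −x side, so C = (-21.00, 0.000). A1 meets PC tangentially, so EC is at right angles to PC, so E = C + (0, 11.5) = (-21.00, 11.50). On A1, C sits at bearing -90° from E; a 72° counterclockwise sweep puts W at bearing -18°, so W = E + 11.5·(cos -18°, sin -18°) = (-10.06, 7.946). A1 meets WF tangentially, so EW is at right angles to WF, so WF runs along (−sin -18°, cos -18°); with |WF| = 29.0, F = (-1.101, 35.53). Then |CF| = |F − C| = 40.72.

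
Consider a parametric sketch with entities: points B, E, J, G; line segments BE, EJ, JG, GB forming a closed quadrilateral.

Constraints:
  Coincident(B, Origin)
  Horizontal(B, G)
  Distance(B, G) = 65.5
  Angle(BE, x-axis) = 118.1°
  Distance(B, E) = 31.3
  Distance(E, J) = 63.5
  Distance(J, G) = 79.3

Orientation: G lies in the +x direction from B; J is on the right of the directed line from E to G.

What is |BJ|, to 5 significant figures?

35.655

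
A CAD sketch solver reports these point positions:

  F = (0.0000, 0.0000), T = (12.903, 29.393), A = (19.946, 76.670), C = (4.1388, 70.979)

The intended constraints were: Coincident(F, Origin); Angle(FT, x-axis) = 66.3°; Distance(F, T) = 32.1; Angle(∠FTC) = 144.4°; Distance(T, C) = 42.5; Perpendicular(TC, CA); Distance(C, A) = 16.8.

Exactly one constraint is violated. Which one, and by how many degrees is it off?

Perpendicular(TC, CA) — off by 7.90°.

F = (0.00, 0.00) ✓; FT at 66.30° ✓; |FT| = 32.10 ✓; ∠FTC = 144.4° ✓; |TC| = 42.50 ✓; ∠(TC, CA) = 82.10° ✗; |CA| = 16.80 ✓.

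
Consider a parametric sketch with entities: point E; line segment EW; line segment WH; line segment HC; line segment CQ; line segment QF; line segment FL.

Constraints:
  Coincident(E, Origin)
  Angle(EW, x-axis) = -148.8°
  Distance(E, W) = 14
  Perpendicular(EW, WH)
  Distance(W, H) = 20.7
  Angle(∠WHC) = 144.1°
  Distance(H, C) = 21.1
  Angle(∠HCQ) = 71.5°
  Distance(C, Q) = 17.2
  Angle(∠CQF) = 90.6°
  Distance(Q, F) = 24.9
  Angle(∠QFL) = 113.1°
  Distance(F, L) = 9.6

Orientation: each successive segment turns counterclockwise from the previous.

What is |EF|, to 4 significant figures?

14.83

E is at the origin; EW runs at -148.8° with length 14.0, so W = (-11.98, -7.252). EW is perpendicular to WH, so WH runs at -58.80°; with |WH| = 20.7, H = (-1.252, -24.96). ∠WHC = 144.1° gives HC at -22.90° from the x-axis; with |HC| = 21.1, C = (18.19, -33.17). ∠HCQ = 71.5° gives CQ at 85.60° from the x-axis; with |CQ| = 17.2, Q = (19.50, -16.02). ∠CQF = 90.6° gives QF at 175.0° from the x-axis; with |QF| = 24.9, F = (-5.301, -13.85). Then |EF| = |F − E| = 14.83.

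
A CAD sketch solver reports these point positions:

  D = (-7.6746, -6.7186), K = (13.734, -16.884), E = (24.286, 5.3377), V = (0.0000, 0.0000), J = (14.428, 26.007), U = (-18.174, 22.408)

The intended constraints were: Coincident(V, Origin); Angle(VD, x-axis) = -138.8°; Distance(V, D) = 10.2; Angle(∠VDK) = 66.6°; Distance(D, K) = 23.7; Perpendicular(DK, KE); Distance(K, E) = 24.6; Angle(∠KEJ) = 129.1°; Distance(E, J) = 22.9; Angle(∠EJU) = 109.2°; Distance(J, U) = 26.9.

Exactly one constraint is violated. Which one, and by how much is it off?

Distance(J, U) = 26.9 — off by 5.90.

V = (0.00, 0.00) ✓; VD at -138.8° ✓; |VD| = 10.20 ✓; ∠VDK = 66.60° ✓; |DK| = 23.70 ✓; ∠(DK, KE) = 90.00° ✓; |KE| = 24.60 ✓; ∠KEJ = 129.1° ✓; |EJ| = 22.90 ✓; ∠EJU = 109.2° ✓; |JU| = 32.80 ✗.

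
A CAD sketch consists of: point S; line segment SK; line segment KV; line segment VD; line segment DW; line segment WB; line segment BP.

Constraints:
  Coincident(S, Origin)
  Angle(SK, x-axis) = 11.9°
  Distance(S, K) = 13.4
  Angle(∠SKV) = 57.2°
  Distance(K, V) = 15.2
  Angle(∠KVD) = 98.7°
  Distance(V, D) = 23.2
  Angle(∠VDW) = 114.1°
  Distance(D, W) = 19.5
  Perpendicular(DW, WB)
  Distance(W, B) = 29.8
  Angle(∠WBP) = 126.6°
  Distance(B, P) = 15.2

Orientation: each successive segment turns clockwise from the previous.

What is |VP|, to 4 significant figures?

24.37

DW is perpendicular to WB, so WB runs at 11.90°; with |WB| = 29.8, B = (10.15, 18.69). ∠WBP = 126.6° gives BP at -41.50° from the x-axis; with |BP| = 15.2, P = (21.54, 8.620). Then |VP| = |P − V| = 24.37.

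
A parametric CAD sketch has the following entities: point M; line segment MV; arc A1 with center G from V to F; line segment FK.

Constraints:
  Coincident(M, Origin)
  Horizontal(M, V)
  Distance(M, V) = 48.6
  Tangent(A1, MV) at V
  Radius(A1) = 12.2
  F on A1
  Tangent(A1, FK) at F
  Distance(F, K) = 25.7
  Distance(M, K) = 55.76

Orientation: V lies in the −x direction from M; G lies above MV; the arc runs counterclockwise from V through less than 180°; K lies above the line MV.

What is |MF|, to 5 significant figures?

38.979

M is at the origin; M and V share the same y with |MV| = 48.6 and V on the −x side, so V = (-48.600, 0.0000). The tangent condition forces GV to be normal to MV, so G = V + (0, 12.2) = (-48.600, 12.200). Since GF ⟂ FK (tangency), |GK| = √(12.2² + 25.7²) = 28.449 regardless of where F sits on A1. So K lies on both circle(M, 55.76) and circle(G, 28.449); the above-MV intersection is K = (-39.651, 39.204). F is the foot of the tangent from K: F = (-36.492, 13.699).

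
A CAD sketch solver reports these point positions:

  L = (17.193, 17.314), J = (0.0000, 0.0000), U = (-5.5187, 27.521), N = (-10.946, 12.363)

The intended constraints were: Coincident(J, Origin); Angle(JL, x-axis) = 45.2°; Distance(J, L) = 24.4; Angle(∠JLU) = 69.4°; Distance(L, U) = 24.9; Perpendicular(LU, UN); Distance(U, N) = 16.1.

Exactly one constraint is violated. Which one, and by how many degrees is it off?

Perpendicular(LU, UN) — off by 4.50°.

J = (0.00, 0.00) ✓; JL at 45.20° ✓; |JL| = 24.40 ✓; ∠JLU = 69.40° ✓; |LU| = 24.90 ✓; ∠(LU, UN) = 94.50° ✗; |UN| = 16.10 ✓.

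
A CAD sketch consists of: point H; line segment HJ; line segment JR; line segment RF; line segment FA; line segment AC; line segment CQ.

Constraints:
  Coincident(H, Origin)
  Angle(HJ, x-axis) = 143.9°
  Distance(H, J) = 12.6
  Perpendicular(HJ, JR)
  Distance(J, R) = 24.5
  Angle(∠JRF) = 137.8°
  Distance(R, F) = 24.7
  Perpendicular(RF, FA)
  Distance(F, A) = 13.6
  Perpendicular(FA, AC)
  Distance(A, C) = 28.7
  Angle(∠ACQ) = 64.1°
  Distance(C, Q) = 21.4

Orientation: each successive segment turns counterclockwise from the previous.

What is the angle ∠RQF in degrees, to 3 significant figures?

117°

FA ⟂ AC, so AC runs at 96.1°; with |AC| = 28.7, C = (-11.5, -6.95). ∠ACQ = 64.1° gives CQ at -148° from the x-axis; with |CQ| = 21.4, Q = (-29.7, -18.3). Then cos ∠RQF = QR·QF / (|QR||QF|), giving 117°.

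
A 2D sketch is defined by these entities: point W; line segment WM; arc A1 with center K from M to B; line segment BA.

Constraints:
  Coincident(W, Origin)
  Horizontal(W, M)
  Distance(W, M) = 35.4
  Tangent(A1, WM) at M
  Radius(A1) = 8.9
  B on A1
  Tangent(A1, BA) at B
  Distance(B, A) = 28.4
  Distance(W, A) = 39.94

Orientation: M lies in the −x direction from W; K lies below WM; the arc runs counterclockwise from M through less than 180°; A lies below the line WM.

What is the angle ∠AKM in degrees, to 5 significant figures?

149.23°

Checks: ∠(KM, MW) = 90.00° ✓; |KM| = 8.900 ✓; |KB| = 8.900 ✓; ∠(KB, BA) = 90.00° ✓; |BA| = 28.40 ✓; |WA| = 39.94 ✓.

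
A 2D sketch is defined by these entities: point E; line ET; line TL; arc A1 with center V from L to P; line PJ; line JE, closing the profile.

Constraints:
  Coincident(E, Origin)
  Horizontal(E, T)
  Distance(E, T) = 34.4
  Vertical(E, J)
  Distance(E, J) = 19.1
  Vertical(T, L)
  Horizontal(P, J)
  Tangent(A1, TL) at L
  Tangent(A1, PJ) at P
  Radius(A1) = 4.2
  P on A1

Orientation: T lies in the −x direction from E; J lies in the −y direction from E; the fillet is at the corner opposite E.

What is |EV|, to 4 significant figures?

33.68

E is at the origin; ET is horizontal with |ET| = 34.4 and T on the −x side, so T = (-34.40, 0.000). E and J share the same x with |EJ| = 19.1 and J on the −y side, so J = (0.000, -19.10). The virtual corner opposite E is at (-34.40, -19.10). Tangency of A1 to TL means the radius VL is perpendicular to TL and A1 meets PJ tangentially, so VP is at right angles to PJ, with radius 4.2, so the center V sits 4.2 in from both sides at V = (-30.20, -14.90). Then |EV| = |V − E| = 33.68.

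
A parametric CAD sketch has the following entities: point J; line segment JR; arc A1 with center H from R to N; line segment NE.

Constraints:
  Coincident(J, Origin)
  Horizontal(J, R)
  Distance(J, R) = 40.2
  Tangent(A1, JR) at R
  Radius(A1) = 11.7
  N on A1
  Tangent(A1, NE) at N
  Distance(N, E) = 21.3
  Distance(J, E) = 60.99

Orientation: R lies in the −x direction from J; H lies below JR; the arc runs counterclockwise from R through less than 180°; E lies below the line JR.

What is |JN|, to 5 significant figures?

53.304

Checks: |HN| = 11.70 ✓; ∠(HN, NE) = 90.00° ✓; |NE| = 21.30 ✓; |JE| = 60.99 ✓.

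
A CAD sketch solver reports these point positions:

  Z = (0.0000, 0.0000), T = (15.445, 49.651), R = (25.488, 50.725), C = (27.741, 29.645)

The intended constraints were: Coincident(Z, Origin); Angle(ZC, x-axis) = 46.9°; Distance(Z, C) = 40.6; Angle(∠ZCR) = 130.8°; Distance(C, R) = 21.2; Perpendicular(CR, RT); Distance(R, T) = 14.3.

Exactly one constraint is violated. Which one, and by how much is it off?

Distance(R, T) = 14.3 — off by 4.20.

Z = (0.00, 0.00) ✓; ZC at 46.90° ✓; |ZC| = 40.60 ✓; ∠ZCR = 130.8° ✓; |CR| = 21.20 ✓; ∠(CR, RT) = 90.00° ✓; |RT| = 10.10 ✗.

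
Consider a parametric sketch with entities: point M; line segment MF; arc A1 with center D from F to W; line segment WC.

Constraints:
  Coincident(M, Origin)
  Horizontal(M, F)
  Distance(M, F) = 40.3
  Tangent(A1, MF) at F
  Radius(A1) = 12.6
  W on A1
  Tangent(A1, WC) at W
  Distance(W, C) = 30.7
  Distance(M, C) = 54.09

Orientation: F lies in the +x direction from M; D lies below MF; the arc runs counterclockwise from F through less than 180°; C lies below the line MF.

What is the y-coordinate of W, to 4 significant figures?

-13.87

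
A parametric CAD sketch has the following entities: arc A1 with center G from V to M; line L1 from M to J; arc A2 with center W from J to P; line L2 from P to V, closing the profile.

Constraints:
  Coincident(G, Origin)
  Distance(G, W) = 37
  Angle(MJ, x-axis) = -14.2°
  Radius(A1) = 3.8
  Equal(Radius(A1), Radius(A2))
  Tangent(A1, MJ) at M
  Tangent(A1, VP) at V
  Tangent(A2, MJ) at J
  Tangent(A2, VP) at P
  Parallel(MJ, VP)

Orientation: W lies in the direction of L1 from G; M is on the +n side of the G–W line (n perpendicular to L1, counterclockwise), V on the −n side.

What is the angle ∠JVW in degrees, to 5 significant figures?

5.7435°

The slot axis is L1's direction at -14.2°, so u = (cos -14.2°, sin -14.2°) = (0.96945, -0.24531) and n = (−sin -14.2°, cos -14.2°) = (0.24531, 0.96945). G is at the origin and W lies 37.0 along u from G, so W = 37.0·u = (35.869, -9.0764). Tangency of A1 to both parallel lines with radius 3.8 puts M and V at G ± 3.8·n: M = (0.93217, 3.6839), V = (-0.93217, -3.6839). Equal radii place J and P the same way about W: J = W + 3.8·n = (36.802, -5.3925), P = W − 3.8·n = (34.937, -12.760). Then cos ∠JVW = VJ·VW / (|VJ||VW|), giving 5.7435°.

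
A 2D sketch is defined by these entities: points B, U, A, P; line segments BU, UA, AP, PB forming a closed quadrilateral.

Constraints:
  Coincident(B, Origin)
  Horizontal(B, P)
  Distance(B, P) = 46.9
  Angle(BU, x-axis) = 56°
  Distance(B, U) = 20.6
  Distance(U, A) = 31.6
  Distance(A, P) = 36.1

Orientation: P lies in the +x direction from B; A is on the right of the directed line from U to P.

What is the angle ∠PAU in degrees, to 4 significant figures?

70.59°

Checks: BU at 56.00° ✓; |UA| = 31.60 ✓; |AP| = 36.10 ✓.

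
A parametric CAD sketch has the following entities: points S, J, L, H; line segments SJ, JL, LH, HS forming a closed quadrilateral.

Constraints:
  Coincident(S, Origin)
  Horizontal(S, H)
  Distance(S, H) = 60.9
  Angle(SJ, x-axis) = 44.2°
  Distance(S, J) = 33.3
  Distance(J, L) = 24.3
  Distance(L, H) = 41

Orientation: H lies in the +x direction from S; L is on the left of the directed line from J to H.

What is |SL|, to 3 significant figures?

57.4

Checks: |JL| = 24.30 ✓; |LH| = 41.00 ✓.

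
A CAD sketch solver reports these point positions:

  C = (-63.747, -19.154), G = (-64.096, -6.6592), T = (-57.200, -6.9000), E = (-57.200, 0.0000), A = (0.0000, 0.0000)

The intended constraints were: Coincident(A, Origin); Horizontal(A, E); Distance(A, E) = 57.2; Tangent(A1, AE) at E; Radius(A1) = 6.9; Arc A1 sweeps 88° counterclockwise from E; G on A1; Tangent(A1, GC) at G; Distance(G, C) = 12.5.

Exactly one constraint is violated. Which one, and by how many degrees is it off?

Tangent(A1, GC) at G — off by 3.60°.

A = (0.00, 0.00) ✓; A.y = 0.00, E.y = 0.00 ✓; |AE| = 57.20 ✓; ∠(TE, EA) = 90.00° ✓; |TE| = 6.900 ✓; bearing(T→G) − bearing(T→E) = 88.00° ✓; |TG| = 6.900 ✓; ∠(TG, GC) = 86.40° ✗; |GC| = 12.50 ✓.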